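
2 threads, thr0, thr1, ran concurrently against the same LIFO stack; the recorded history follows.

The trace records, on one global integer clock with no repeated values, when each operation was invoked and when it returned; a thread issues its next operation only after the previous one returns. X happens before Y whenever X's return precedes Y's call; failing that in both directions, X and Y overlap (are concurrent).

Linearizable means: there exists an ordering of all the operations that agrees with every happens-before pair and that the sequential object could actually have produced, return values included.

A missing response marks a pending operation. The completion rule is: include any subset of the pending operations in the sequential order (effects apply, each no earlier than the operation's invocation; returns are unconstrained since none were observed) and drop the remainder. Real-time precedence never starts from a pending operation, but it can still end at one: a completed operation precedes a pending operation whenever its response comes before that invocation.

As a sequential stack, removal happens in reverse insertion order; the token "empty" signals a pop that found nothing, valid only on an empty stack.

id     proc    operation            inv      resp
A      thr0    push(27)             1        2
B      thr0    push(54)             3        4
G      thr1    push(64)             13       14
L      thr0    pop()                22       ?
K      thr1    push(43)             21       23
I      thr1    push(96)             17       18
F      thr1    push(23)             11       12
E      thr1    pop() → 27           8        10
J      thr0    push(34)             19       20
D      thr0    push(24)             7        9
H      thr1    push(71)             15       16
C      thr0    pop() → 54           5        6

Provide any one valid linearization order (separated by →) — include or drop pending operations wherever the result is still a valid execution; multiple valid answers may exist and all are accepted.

after step 1 (A push(27)): stack <27>
after step 2 (B push(54)): stack <27,54>
after step 3 (C pop() → 54): stack <27>
after step 4 (E pop() → 27): stack <>
after step 5 (D push(24)): stack <24>
after step 6 (F push(23)): stack <24,23>
after step 7 (G push(64)): stack <24,23,64>
after step 8 (H push(71)): stack <24,23,64,71>
after step 9 (I push(96)): stack <24,23,64,71,96>
after step 10 (J push(34)): stack <24,23,64,71,96,34>
after step 11 (K push(43)): stack <24,23,64,71,96,34,43>

A → B → C → E → D → F → G → H → I → J → K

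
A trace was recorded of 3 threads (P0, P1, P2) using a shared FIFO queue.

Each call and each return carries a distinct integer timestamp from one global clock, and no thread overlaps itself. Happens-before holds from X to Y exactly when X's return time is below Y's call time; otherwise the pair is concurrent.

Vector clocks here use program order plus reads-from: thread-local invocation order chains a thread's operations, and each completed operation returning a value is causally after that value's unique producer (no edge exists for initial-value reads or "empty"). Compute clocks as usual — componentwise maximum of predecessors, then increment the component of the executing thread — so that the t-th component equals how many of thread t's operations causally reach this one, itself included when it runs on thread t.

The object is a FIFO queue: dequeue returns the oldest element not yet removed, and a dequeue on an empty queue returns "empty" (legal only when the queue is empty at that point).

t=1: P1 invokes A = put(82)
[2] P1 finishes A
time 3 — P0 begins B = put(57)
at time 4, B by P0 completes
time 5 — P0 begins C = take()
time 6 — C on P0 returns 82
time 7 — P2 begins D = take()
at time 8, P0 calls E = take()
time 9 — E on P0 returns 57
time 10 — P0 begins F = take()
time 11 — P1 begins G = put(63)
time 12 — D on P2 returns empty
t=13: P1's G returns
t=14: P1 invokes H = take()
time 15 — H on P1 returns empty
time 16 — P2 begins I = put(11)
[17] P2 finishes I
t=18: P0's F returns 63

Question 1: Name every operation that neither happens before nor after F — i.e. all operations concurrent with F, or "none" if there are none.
D, G, H, I

overlap test against F [10,18]: concurrent iff the interval meets 10..18
A [1,2]: before
B [3,4]: before
C [5,6]: before
D [7,12]: concurrent
E [8,9]: before
G [11,13]: concurrent
H [14,15]: concurrent
I [16,17]: concurrent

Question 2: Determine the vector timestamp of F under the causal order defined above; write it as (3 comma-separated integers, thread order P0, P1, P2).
(4, 2, 0)

VC(D, invoked at 7): no causal predecessors; +1 on P2 → (0, 0, 1)
VC(A, invoked at 1): no causal predecessors; +1 on P1 → (0, 1, 0)
VC(B, invoked at 3): no causal predecessors; +1 on P0 → (1, 0, 0)
VC(I, invoked at 16): max of VC(D)=(0, 0, 1), then +1 on thread P2 → (0, 0, 2)
VC(G, invoked at 11): max of VC(A)=(0, 1, 0), then +1 on thread P1 → (0, 2, 0)
VC(H, invoked at 14): max of VC(G)=(0, 2, 0), then +1 on thread P1 → (0, 3, 0)
VC(C, invoked at 5): max of VC(A)=(0, 1, 0), VC(B)=(1, 0, 0), then +1 on thread P0 → (2, 1, 0)
VC(E, invoked at 8): max of VC(B)=(1, 0, 0), VC(C)=(2, 1, 0), then +1 on thread P0 → (3, 1, 0)
VC(F, invoked at 10): max of VC(E)=(3, 1, 0), VC(G)=(0, 2, 0), then +1 on thread P0 → (4, 2, 0)
target: VC(F) = (4, 2, 0)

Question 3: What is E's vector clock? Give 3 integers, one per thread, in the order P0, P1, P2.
(3, 1, 0)

no predecessors for D (invoked 7): P2 increments from zero → (0, 0, 1)
no predecessors for A (invoked 1): P1 increments from zero → (0, 1, 0)
no predecessors for B (invoked 3): P0 increments from zero → (1, 0, 0)
from VC(D)=(0, 0, 1), I (invoked 16) maxes components and bumps P2 → (0, 0, 2)
from VC(A)=(0, 1, 0), G (invoked 11) maxes components and bumps P1 → (0, 2, 0)
from VC(G)=(0, 2, 0), H (invoked 14) maxes components and bumps P1 → (0, 3, 0)
from VC(A)=(0, 1, 0), VC(B)=(1, 0, 0), C (invoked 5) maxes components and bumps P0 → (2, 1, 0)
from VC(B)=(1, 0, 0), VC(C)=(2, 1, 0), E (invoked 8) maxes components and bumps P0 → (3, 1, 0)
from VC(E)=(3, 1, 0), VC(G)=(0, 2, 0), F (invoked 10) maxes components and bumps P0 → (4, 2, 0)
target: VC(E) = (3, 1, 0)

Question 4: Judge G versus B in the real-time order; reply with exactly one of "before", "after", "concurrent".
after

G spans [11,13], B spans [3,4]
resp(B)=4 < inv(G)=11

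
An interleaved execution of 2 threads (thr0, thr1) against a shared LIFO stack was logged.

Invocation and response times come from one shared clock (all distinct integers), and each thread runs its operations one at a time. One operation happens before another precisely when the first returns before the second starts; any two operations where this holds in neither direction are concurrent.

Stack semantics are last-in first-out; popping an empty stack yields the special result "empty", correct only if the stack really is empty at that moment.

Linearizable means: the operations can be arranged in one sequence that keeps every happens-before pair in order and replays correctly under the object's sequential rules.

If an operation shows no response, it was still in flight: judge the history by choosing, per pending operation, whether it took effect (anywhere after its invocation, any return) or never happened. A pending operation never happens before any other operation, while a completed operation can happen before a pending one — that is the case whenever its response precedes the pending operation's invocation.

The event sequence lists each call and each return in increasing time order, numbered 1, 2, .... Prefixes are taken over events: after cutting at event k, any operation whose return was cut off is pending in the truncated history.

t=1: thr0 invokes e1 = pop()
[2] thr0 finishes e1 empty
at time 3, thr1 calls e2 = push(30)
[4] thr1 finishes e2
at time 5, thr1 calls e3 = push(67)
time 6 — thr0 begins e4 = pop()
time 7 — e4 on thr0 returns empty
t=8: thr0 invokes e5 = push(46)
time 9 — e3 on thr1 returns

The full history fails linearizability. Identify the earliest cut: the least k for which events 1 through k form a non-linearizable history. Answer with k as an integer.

a valid linearization of events 1..6 exists, for instance e1, e2:
after step 1 (e1 pop() → empty): stack <>
after step 2 (e2 push(30)): stack <30>
event 7 — e4's response, time 7 — after it, nothing linearizes
completion choices over the 1 pending operation (e3) were checked; none helps
for example e1, e2, e4 (pending dropped) fails at step 3: e4 pop() → empty is not legal there

7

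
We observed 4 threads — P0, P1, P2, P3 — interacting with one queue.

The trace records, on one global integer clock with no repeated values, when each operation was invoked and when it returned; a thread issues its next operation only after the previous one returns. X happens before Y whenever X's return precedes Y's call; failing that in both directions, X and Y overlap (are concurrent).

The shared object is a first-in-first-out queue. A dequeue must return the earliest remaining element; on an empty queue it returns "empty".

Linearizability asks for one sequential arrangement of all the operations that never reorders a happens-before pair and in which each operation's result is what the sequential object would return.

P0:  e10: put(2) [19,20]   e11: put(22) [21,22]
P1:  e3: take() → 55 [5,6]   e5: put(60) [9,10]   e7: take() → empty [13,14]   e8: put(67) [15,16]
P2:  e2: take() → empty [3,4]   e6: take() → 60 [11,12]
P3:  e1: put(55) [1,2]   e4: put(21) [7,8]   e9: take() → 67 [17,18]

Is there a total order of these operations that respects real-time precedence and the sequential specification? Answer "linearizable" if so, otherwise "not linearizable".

not linearizable

already the first 4 events (up to e2's response at time 4) admit no linearization; the first 3 still do
one real-time candidate order over the 2 completed operations — the queue replay rejects it
for example e1, e2 fails at step 2: e2 take() → empty is not legal there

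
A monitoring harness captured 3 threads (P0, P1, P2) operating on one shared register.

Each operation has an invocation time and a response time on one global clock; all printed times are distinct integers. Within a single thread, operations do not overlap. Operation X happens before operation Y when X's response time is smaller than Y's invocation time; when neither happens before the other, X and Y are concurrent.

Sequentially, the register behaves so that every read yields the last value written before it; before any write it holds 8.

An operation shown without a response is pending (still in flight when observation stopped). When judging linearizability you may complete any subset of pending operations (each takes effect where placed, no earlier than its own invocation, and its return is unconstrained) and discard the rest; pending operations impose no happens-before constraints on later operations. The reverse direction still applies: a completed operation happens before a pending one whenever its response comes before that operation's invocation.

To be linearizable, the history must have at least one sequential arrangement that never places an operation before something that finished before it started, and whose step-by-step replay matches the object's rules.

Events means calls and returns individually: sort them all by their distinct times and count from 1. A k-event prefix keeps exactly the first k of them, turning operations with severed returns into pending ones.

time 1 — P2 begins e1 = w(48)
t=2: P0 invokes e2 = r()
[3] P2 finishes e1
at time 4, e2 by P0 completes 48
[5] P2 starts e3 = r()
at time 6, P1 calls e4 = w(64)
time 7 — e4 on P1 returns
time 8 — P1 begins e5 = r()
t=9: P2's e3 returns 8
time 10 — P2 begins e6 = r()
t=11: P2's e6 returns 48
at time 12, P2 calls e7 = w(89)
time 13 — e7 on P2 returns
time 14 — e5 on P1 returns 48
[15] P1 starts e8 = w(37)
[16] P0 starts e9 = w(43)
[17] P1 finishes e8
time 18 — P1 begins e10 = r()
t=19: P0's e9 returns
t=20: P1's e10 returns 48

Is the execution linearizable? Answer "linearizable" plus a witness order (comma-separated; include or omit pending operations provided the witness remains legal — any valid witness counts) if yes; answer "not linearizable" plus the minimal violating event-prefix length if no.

through event 8 a valid linearization exists; event 9 (e3 responding at time 9) ends that
no legal order exists: 4 real-time-consistent candidates over 4 completed register operations, all rejected
completion choices over the 1 pending operation (e5) were checked; none helps
take e1, e2, e3, e4 (pending dropped): step 3 already fails, because e3 r() → 8 cannot occur there
take e1, e2, e4, e3 (pending dropped): step 4 already fails, because e3 r() → 8 cannot occur there

not linearizable — minimal violating prefix: 9 events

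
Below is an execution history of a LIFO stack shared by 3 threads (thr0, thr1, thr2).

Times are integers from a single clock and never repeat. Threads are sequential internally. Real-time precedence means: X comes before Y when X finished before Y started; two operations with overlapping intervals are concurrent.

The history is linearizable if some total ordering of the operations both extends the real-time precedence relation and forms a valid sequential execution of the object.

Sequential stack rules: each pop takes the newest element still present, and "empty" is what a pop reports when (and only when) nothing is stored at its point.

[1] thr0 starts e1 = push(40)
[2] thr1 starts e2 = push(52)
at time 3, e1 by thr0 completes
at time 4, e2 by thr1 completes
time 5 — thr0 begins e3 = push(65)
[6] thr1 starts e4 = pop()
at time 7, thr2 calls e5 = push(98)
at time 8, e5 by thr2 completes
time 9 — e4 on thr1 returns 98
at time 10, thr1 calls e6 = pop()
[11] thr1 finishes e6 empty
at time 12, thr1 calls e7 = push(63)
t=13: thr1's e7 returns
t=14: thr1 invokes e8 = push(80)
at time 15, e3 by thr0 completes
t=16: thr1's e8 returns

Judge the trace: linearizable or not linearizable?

events 1..10 are fine; event 11 — the response of e6 at time 11 — makes the prefix non-linearizable
all 4 real-time-respecting orders fail — 5 completed LIFO stack operations, no legal replay
including or dropping the 1 pending operation (e3) in any combination fails
take e1, e2, e4, e5, e6 (pending dropped): step 3 already fails, because e4 pop() → 98 cannot occur there
take e1, e2, e5, e4, e6 (pending dropped): step 5 already fails, because e6 pop() → empty cannot occur there

not linearizable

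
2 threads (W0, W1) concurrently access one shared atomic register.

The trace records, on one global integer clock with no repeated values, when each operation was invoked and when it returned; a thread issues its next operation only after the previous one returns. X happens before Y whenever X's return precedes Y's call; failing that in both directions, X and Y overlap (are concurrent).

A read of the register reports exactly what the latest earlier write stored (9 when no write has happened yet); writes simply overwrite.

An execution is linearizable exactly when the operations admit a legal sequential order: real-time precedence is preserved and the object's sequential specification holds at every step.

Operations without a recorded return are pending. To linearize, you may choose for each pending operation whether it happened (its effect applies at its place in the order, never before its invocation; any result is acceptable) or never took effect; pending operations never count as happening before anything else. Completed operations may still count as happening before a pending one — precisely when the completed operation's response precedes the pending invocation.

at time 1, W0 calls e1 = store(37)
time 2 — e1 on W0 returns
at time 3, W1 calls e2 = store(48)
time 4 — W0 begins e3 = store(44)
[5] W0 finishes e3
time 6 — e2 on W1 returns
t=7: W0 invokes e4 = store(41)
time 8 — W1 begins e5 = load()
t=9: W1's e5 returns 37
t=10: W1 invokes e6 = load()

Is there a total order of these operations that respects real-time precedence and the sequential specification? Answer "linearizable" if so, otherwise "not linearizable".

prefix check: 1..8 passes, 1..9 fails once e5's time-9 response joins
all 2 real-time-respecting orders fail — 4 completed atomic register operations, no legal replay
no escape via the 1 pending operation (e4): every completion choice fails
for example e1, e2, e3, e5 (pending dropped) fails at step 4: e5 load() → 37 is not legal there
for example e1, e3, e2, e5 (pending dropped) fails at step 4: e5 load() → 37 is not legal there

not linearizable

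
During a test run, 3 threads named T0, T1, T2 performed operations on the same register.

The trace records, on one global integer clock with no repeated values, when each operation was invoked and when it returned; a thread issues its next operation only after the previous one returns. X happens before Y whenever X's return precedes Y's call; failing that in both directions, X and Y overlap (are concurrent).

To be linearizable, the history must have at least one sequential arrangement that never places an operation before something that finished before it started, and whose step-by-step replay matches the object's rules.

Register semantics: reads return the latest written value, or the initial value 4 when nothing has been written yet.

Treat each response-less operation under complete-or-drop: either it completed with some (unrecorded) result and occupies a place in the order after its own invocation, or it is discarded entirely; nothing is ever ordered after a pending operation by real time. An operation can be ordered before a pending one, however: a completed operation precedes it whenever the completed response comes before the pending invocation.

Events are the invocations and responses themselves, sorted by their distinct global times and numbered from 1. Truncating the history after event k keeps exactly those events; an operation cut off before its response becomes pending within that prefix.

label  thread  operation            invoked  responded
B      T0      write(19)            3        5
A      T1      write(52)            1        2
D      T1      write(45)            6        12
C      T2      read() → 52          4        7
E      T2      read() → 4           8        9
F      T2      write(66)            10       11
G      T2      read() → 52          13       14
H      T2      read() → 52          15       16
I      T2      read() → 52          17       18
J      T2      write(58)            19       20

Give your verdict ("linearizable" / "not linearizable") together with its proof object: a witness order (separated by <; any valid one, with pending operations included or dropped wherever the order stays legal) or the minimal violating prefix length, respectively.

already the first 9 events (up to E's response at time 9) admit no linearization; the first 8 still do
checked exhaustively: 2 real-time-consistent orders of 4 completed operations, zero legal register replays
every completion of the 1 pending operation (D) was checked; none linearizes
one such order, A, B, C, E (pending dropped), breaks at step 3 where C read() → 52 is illegal
one such order, A, C, B, E (pending dropped), breaks at step 4 where E read() → 4 is illegal

not linearizable — minimal violating prefix: 9 events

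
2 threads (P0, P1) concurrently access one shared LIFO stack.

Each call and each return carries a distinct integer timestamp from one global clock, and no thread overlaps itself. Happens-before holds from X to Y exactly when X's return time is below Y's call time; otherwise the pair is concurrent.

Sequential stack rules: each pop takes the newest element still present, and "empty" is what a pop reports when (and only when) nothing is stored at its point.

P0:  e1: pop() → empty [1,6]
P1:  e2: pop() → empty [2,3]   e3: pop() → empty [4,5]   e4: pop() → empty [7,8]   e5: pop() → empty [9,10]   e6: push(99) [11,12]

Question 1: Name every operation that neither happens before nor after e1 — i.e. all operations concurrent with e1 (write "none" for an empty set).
e1 runs from 1 to 6; window-overlapping ops are concurrent
e2 [2,3]: concurrent
e3 [4,5]: concurrent
e4 [7,8]: after
e5 [9,10]: after
e6 [11,12]: after

e2, e3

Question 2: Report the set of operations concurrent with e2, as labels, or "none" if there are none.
e2 spans [2,3]: anything still running between times 2 and 3 counts as concurrent
e1 [1,6]: concurrent
e3 [4,5]: after
e4 [7,8]: after
e5 [9,10]: after
e6 [11,12]: after

e1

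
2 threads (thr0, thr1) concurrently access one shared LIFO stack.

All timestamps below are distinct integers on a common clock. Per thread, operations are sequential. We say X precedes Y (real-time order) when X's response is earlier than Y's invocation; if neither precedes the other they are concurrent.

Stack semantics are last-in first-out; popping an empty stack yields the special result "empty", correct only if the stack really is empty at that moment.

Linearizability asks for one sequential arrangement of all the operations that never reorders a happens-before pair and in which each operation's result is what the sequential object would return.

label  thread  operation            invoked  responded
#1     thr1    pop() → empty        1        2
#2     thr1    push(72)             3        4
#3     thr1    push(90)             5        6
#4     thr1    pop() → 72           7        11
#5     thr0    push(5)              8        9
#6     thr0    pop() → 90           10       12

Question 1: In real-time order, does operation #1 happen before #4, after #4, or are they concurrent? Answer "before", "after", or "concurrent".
Answer: before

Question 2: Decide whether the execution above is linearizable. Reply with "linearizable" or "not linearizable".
not linearizable

events 1..10 are fine; event 11 — the response of #4 at time 11 — makes the prefix non-linearizable
all 2 real-time-respecting orders fail — 5 completed LIFO stack operations, no legal replay
no escape via the 1 pending operation (#6): every completion choice fails
one such order, #1, #2, #3, #4, #5 (pending dropped), breaks at step 4 where #4 pop() → 72 is illegal
one such order, #1, #2, #3, #5, #4 (pending dropped), breaks at step 5 where #4 pop() → 72 is illegal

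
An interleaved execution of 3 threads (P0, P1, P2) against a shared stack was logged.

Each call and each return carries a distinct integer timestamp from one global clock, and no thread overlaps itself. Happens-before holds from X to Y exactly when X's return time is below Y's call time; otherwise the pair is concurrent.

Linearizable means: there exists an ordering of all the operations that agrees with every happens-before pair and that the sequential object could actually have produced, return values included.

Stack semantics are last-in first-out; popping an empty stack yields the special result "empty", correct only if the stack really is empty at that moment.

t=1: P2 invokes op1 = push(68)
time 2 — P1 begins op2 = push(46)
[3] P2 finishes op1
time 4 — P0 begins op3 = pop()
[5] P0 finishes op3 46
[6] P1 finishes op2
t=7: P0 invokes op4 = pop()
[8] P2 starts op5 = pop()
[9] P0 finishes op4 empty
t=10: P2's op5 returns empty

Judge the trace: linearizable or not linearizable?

not linearizable

events 1..9 are fine; event 10 — the response of op5 at time 10 — makes the prefix non-linearizable
checked exhaustively: 6 real-time-consistent orders of 5 completed operations, zero legal stack replays
e.g. op1, op2, op3, op4, op5: illegal at step 4, since op4 pop() → empty cannot apply there
e.g. op1, op2, op3, op5, op4: illegal at step 4, since op5 pop() → empty cannot apply there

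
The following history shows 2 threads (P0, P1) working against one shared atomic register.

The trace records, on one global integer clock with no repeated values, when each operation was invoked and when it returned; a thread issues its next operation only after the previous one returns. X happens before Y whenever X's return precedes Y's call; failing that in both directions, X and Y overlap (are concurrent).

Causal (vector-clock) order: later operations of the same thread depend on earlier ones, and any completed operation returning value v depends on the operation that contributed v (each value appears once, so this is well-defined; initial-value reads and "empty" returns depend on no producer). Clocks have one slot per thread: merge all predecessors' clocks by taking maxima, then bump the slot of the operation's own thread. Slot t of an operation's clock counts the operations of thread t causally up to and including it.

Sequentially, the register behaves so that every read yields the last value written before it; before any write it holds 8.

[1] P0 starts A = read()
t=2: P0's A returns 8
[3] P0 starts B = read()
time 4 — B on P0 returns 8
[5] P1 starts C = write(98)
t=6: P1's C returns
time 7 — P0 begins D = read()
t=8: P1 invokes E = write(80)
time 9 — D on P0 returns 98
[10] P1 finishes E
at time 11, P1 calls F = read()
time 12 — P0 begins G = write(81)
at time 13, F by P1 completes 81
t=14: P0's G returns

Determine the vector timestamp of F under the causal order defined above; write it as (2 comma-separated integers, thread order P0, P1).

(4, 3)

C (invocation 5): nothing precedes it; P1's component alone gives (0, 1)
A (invocation 1): nothing precedes it; P0's component alone gives (1, 0)
VC(E, invoked at 8): max of VC(C)=(0, 1), then +1 on thread P1 → (0, 2)
VC(B, invoked at 3): max of VC(A)=(1, 0), then +1 on thread P0 → (2, 0)
VC(D, invoked at 7): max of VC(B)=(2, 0), VC(C)=(0, 1), then +1 on thread P0 → (3, 1)
VC(G, invoked at 12): max of VC(D)=(3, 1), then +1 on thread P0 → (4, 1)
VC(F, invoked at 11): max of VC(E)=(0, 2), VC(G)=(4, 1), then +1 on thread P1 → (4, 3)
target: VC(F) = (4, 3)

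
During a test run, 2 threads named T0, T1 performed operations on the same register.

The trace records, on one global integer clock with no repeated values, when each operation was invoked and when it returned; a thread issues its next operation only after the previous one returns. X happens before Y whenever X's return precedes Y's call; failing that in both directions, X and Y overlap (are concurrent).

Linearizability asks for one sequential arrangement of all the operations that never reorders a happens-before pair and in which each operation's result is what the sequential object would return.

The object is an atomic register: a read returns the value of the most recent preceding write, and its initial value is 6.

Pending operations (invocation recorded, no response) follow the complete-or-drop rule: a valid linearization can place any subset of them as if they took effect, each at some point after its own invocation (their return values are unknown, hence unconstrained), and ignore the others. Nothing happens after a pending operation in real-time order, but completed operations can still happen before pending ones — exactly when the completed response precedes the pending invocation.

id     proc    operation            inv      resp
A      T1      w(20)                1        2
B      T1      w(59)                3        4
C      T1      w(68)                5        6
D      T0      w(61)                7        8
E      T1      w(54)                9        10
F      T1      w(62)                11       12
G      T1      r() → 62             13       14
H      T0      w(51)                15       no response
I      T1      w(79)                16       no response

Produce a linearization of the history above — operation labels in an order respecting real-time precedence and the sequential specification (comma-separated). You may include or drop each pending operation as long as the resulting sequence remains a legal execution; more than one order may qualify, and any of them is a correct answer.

step 1: A w(20) — value 20
step 2: B w(59) — value 59
step 3: C w(68) — value 68
step 4: D w(61) — value 61
step 5: E w(54) — value 54
step 6: F w(62) — value 62
step 7: G r() → 62 — value 62

A, B, C, D, E, F, G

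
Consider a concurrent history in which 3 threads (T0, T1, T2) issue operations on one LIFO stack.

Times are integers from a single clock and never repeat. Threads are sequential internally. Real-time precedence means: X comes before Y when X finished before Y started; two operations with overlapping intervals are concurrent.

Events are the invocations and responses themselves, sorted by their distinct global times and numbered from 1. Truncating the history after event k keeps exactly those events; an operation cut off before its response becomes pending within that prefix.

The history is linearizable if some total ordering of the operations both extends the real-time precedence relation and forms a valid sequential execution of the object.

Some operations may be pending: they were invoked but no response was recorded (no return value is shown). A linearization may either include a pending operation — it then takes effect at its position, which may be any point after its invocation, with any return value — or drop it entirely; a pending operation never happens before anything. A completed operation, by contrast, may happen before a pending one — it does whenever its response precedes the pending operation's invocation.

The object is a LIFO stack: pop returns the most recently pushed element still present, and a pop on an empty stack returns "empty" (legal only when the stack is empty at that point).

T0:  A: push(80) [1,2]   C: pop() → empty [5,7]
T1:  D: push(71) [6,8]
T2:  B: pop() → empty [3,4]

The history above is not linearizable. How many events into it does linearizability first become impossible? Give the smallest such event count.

one valid order for events 1..3 is A:
step 1: A push(80) — stack <80>
at event 4 (B's time-4 response) nothing linearizes any more
for example A, B fails at step 2: B pop() → empty is not legal there

4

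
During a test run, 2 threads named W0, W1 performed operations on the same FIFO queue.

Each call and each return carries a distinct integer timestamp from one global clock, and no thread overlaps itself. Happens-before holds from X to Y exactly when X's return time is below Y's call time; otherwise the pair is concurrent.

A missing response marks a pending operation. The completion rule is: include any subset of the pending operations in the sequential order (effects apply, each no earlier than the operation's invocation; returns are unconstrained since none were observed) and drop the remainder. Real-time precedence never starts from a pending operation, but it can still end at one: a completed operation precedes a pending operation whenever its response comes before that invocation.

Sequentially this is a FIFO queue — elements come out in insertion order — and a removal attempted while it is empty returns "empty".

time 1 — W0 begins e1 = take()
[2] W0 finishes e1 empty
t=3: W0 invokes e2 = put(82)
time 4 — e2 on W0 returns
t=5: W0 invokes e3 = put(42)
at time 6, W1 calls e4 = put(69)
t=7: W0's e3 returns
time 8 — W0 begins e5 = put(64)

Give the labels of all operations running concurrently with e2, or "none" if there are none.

none

concurrent with e2 ([3,4]): every op whose interval crosses 3..4
e1 [1,2]: before
e3 [5,7]: after
e4 [6,…): after
e5 [8,…): after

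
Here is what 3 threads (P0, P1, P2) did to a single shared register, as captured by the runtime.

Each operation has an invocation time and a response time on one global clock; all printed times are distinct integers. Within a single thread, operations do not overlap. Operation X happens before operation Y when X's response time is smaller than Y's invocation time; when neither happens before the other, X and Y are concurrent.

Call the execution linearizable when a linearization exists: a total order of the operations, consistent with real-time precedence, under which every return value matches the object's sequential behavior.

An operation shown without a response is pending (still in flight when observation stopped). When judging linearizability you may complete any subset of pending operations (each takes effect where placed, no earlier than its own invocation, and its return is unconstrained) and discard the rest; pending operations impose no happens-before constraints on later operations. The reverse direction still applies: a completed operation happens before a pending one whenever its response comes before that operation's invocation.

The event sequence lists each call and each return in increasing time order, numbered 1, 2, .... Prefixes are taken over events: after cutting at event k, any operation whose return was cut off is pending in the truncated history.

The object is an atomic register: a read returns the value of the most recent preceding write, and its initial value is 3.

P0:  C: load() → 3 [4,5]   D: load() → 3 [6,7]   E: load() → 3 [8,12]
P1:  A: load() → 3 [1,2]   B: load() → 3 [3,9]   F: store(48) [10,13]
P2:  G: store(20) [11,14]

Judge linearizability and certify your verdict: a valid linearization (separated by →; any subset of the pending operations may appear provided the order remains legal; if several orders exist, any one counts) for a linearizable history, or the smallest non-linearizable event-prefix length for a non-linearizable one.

linearizable — witness: A → B → C → D → E → F → G

after step 1 (A load() → 3): value 3
after step 2 (B load() → 3): value 3
after step 3 (C load() → 3): value 3
after step 4 (D load() → 3): value 3
after step 5 (E load() → 3): value 3
after step 6 (F store(48)): value 48
after step 7 (G store(20)): value 20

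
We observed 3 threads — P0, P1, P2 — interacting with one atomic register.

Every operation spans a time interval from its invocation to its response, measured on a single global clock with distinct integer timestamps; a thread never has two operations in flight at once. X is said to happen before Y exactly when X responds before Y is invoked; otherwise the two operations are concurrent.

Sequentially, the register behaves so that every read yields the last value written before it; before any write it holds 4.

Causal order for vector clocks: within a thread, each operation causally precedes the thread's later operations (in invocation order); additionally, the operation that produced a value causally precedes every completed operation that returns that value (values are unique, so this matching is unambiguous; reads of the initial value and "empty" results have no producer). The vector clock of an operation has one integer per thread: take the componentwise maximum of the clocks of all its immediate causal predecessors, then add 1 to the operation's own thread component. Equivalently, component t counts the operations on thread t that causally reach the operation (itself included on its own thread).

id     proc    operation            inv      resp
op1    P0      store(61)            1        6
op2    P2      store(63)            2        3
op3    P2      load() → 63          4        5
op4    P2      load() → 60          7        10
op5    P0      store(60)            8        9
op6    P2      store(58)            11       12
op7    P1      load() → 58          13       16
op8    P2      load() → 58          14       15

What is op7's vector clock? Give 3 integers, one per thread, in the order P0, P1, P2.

VC(op2, invoked at 2): no causal predecessors; +1 on P2 → (0, 0, 1)
VC(op1, invoked at 1): no causal predecessors; +1 on P0 → (1, 0, 0)
from VC(op2)=(0, 0, 1), op3 (invoked 4) maxes components and bumps P2 → (0, 0, 2)
from VC(op1)=(1, 0, 0), op5 (invoked 8) maxes components and bumps P0 → (2, 0, 0)
from VC(op3)=(0, 0, 2), VC(op5)=(2, 0, 0), op4 (invoked 7) maxes components and bumps P2 → (2, 0, 3)
from VC(op4)=(2, 0, 3), op6 (invoked 11) maxes components and bumps P2 → (2, 0, 4)
from VC(op6)=(2, 0, 4), op8 (invoked 14) maxes components and bumps P2 → (2, 0, 5)
from VC(op6)=(2, 0, 4), op7 (invoked 13) maxes components and bumps P1 → (2, 1, 4)
target: VC(op7) = (2, 1, 4)

(2, 1, 4)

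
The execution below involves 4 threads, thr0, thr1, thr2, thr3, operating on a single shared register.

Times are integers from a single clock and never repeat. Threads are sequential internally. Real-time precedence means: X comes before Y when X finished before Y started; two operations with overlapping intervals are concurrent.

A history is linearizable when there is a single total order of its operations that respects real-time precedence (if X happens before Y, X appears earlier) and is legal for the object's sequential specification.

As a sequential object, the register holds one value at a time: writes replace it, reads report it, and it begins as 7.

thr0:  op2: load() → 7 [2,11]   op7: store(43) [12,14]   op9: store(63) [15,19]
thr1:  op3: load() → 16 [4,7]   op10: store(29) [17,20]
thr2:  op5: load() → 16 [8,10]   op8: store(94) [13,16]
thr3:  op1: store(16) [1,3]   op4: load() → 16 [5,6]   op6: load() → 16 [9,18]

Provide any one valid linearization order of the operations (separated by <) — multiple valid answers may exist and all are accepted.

step 1: op2 load() → 7 — value 7
step 2: op1 store(16) — value 16
step 3: op3 load() → 16 — value 16
step 4: op4 load() → 16 — value 16
step 5: op5 load() → 16 — value 16
step 6: op6 load() → 16 — value 16
step 7: op7 store(43) — value 43
step 8: op8 store(94) — value 94
step 9: op9 store(63) — value 63
step 10: op10 store(29) — value 29

op2 < op1 < op3 < op4 < op5 < op6 < op7 < op8 < op9 < op10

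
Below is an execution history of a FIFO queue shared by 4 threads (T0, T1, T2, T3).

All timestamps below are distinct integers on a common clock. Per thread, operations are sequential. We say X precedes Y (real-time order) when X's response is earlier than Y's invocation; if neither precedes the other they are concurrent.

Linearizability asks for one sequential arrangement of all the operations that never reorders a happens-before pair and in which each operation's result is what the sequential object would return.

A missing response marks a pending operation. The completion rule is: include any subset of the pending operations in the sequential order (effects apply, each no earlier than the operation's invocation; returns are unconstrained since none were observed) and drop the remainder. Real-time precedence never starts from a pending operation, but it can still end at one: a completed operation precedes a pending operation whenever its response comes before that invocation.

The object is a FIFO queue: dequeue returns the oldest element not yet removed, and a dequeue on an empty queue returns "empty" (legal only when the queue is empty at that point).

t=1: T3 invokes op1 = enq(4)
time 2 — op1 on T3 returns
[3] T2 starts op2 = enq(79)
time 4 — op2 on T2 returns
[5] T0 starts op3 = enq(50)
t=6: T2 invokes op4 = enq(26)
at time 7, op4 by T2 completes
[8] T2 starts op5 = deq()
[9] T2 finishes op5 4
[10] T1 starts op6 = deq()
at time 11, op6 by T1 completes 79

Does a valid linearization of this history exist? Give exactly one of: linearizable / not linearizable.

witness order: op1, op2, op3, op4, op5, op6
1. op1 enq(4), leaving queue <4>
2. op2 enq(79), leaving queue <4,79>
3. op3 enq(50) (pending, included), leaving queue <4,79,50>
4. op4 enq(26), leaving queue <4,79,50,26>
5. op5 deq() → 4, leaving queue <79,50,26>
6. op6 deq() → 79, leaving queue <50,26>

linearizable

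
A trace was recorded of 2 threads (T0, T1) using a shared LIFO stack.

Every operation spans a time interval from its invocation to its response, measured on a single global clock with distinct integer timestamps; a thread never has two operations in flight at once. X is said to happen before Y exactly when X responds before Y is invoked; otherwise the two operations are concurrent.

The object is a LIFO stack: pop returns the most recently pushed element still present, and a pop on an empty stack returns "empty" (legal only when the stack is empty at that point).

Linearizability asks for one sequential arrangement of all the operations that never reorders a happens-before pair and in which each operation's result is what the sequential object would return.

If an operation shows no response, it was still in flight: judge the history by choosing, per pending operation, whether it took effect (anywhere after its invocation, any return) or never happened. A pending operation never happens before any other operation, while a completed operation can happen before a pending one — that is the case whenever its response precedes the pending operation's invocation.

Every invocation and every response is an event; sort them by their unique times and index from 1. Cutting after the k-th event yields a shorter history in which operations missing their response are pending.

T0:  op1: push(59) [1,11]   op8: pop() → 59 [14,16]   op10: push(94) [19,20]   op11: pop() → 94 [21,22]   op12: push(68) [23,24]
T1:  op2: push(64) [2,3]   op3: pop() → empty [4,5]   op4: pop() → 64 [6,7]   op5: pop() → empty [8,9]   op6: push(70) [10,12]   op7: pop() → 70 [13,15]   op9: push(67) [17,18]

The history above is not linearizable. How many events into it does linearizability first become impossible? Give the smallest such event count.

5

one valid order for events 1..4 is op1, op2:
step 1: op1 push(59) (pending, included) — stack <59>
step 2: op2 push(64) — stack <59,64>
with event 5 included (op3 responding at time 5), all real-time-consistent orders fail
every completion of the 1 pending operation (op1) was checked; none linearizes
sample order op2, op3 (pending dropped) stalls at step 2 — op3 pop() → empty has no legal effect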